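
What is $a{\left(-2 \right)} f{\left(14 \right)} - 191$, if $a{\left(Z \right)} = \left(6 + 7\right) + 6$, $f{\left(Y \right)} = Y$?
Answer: $75$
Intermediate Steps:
$a{\left(Z \right)} = 19$ ($a{\left(Z \right)} = 13 + 6 = 19$)
$a{\left(-2 \right)} f{\left(14 \right)} - 191 = 19 \cdot 14 - 191 = 266 - 191 = 75$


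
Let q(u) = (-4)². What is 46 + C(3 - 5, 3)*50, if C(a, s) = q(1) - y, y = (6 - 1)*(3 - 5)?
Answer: 1346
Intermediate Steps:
q(u) = 16
y = -10 (y = 5*(-2) = -10)
C(a, s) = 26 (C(a, s) = 16 - 1*(-10) = 16 + 10 = 26)
46 + C(3 - 5, 3)*50 = 46 + 26*50 = 46 + 1300 = 1346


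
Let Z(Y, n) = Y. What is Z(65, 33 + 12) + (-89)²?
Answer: 7986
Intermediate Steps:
Z(65, 33 + 12) + (-89)² = 65 + (-89)² = 65 + 7921 = 7986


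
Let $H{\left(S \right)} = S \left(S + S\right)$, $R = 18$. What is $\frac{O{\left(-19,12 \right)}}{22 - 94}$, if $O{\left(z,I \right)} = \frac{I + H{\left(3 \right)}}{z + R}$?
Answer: $\frac{5}{12} \approx 0.41667$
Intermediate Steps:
$H{\left(S \right)} = 2 S^{2}$ ($H{\left(S \right)} = S 2 S = 2 S^{2}$)
$O{\left(z,I \right)} = \frac{18 + I}{18 + z}$ ($O{\left(z,I \right)} = \frac{I + 2 \cdot 3^{2}}{z + 18} = \frac{I + 2 \cdot 9}{18 + z} = \frac{I + 18}{18 + z} = \frac{18 + I}{18 + z}$)
$\frac{O{\left(-19,12 \right)}}{22 - 94} = \frac{\frac{1}{18 - 19} \left(18 + 12\right)}{22 - 94} = \frac{\frac{1}{-1} \cdot 30}{-72} = \left(-1\right) 30 \left(- \frac{1}{72}\right) = \left(-30\right) \left(- \frac{1}{72}\right) = \frac{5}{12}$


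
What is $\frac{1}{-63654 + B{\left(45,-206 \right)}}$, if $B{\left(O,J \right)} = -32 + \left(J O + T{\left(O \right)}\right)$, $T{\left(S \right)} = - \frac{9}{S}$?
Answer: $- \frac{5}{364781} \approx -1.3707 \cdot 10^{-5}$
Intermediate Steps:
$B{\left(O,J \right)} = -32 - \frac{9}{O} + J O$ ($B{\left(O,J \right)} = -32 + \left(J O - \frac{9}{O}\right) = -32 + \left(- \frac{9}{O} + J O\right) = -32 - \frac{9}{O} + J O$)
$\frac{1}{-63654 + B{\left(45,-206 \right)}} = \frac{1}{-63654 - \left(9302 + \frac{1}{5}\right)} = \frac{1}{-63654 - \frac{46511}{5}} = \frac{1}{- \frac{364781}{5}} = - \frac{5}{364781}$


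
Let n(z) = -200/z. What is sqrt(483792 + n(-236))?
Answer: sqrt(1684082902)/59 ≈ 695.55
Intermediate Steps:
sqrt(483792 + n(-236)) = sqrt(483792 - 200/(-236)) = sqrt(483792 - 200*(-1/236)) = sqrt(483792 + 50/59) = sqrt(28543778/59) = sqrt(1684082902)/59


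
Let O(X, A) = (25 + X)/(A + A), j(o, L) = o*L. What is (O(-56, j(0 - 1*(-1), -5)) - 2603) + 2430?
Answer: -1699/10 ≈ -169.90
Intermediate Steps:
j(o, L) = L*o
O(X, A) = (25 + X)/(2*A) (O(X, A) = (25 + X)/((2*A)) = (25 + X)*(1/(2*A)) = (25 + X)/(2*A))
(O(-56, j(0 - 1*(-1), -5)) - 2603) + 2430 = ((25 - 56)/(2*((-5*(0 - 1*(-1))))) - 2603) + 2430 = ((½)*(-31)/(-5*(0 + 1)) - 2603) + 2430 = ((½)*(-31)/(-5*1) - 2603) + 2430 = ((½)*(-31)/(-5) - 2603) + 2430 = ((½)*(-⅕)*(-31) - 2603) + 2430 = (31/10 - 2603) + 2430 = -25999/10 + 2430 = -1699/10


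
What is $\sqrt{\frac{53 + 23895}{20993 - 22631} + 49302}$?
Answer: $\frac{34 \sqrt{3177629}}{273} \approx 222.01$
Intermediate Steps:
$\sqrt{\frac{53 + 23895}{20993 - 22631} + 49302} = \sqrt{\frac{23948}{-1638} + 49302} = \sqrt{23948 \left(- \frac{1}{1638}\right) + 49302} = \sqrt{- \frac{11974}{819} + 49302} = \sqrt{\frac{40366364}{819}} = \frac{34 \sqrt{3177629}}{273}$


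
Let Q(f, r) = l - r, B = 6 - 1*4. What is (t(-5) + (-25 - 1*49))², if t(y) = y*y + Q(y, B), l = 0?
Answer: 2601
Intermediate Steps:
B = 2 (B = 6 - 4 = 2)
Q(f, r) = -r (Q(f, r) = 0 - r = -r)
t(y) = -2 + y² (t(y) = y*y - 1*2 = y² - 2 = -2 + y²)
(t(-5) + (-25 - 1*49))² = ((-2 + (-5)²) + (-25 - 1*49))² = ((-2 + 25) + (-25 - 49))² = (23 - 74)² = (-51)² = 2601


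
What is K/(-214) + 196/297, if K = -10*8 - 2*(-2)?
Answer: 32258/31779 ≈ 1.0151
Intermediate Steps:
K = -76 (K = -80 + 4 = -76)
K/(-214) + 196/297 = -76/(-214) + 196/297 = -76*(-1/214) + 196*(1/297) = 38/107 + 196/297 = 32258/31779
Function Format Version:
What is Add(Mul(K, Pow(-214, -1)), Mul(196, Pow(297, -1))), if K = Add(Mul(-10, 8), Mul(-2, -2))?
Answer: Rational(32258, 31779) ≈ 1.0151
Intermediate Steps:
K = -76 (K = Add(-80, 4) = -76)
Add(Mul(K, Pow(-214, -1)), Mul(196, Pow(297, -1))) = Add(Mul(-76, Pow(-214, -1)), Mul(196, Pow(297, -1))) = Add(Mul(-76, Rational(-1, 214)), Mul(196, Rational(1, 297))) = Add(Rational(38, 107), Rational(196, 297)) = Rational(32258, 31779)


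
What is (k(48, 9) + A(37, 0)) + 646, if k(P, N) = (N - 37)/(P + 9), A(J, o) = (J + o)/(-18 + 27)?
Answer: 111085/171 ≈ 649.62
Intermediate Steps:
A(J, o) = J/9 + o/9 (A(J, o) = (J + o)/9 = (J + o)*(⅑) = J/9 + o/9)
k(P, N) = (-37 + N)/(9 + P)
(k(48, 9) + A(37, 0)) + 646 = ((-37 + 9)/(9 + 48) + ((⅑)*37 + (⅑)*0)) + 646 = (-28/57 + (37/9 + 0)) + 646 = ((1/57)*(-28) + 37/9) + 646 = (-28/57 + 37/9) + 646 = 619/171 + 646 = 111085/171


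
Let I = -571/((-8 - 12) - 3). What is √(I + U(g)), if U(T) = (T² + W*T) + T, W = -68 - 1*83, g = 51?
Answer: 2*I*√664447/23 ≈ 70.881*I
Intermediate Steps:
W = -151 (W = -68 - 83 = -151)
U(T) = T² - 150*T (U(T) = (T² - 151*T) + T = T² - 150*T)
I = 571/23 (I = -571/(-20 - 3) = -571/(-23) = -571*(-1/23) = 571/23 ≈ 24.826)
√(I + U(g)) = √(571/23 + 51*(-150 + 51)) = √(571/23 + 51*(-99)) = √(571/23 - 5049) = √(-115556/23) = 2*I*√664447/23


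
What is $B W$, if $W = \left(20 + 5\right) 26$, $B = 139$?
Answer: $90350$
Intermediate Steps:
$W = 650$ ($W = 25 \cdot 26 = 650$)
$B W = 139 \cdot 650 = 90350$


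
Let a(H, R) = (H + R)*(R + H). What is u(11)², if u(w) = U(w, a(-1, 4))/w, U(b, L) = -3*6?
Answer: 324/121 ≈ 2.6777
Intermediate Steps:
a(H, R) = (H + R)² (a(H, R) = (H + R)*(H + R) = (H + R)²)
U(b, L) = -18
u(w) = -18/w
u(11)² = (-18/11)² = 324/121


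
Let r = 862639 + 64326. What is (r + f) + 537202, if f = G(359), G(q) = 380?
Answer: 1464547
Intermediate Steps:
f = 380
r = 926965
(r + f) + 537202 = (926965 + 380) + 537202 = 927345 + 537202 = 1464547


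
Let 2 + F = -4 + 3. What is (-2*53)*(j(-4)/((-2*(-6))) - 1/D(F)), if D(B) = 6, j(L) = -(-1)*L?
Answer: 53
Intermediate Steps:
j(L) = L
F = -3 (F = -2 + (-4 + 3) = -2 - 1 = -3)
(-2*53)*(j(-4)/((-2*(-6))) - 1/D(F)) = (-2*53)*(-4/((-2*(-6))) - 1/6) = -106*(-4/12 - 1*⅙) = -106*(-4*1/12 - ⅙) = -106*(-⅓ - ⅙) = -106*(-½) = 53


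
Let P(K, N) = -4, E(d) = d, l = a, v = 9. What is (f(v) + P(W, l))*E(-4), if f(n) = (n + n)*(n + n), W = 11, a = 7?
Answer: -1280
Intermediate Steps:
l = 7
f(n) = 4*n**2 (f(n) = (2*n)*(2*n) = 4*n**2)
(f(v) + P(W, l))*E(-4) = (4*9**2 - 4)*(-4) = (4*81 - 4)*(-4) = (324 - 4)*(-4) = 320*(-4) = -1280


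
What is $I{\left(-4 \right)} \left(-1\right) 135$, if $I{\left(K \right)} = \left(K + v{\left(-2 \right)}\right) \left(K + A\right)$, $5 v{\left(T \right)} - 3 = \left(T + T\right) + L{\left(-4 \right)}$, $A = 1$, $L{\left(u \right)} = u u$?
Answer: $-405$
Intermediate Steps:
$L{\left(u \right)} = u^{2}$
$v{\left(T \right)} = \frac{19}{5} + \frac{2 T}{5}$ ($v{\left(T \right)} = \frac{3}{5} + \frac{\left(T + T\right) + \left(-4\right)^{2}}{5} = \frac{3}{5} + \frac{2 T + 16}{5} = \frac{3}{5} + \frac{16 + 2 T}{5} = \frac{3}{5} + \left(\frac{16}{5} + \frac{2 T}{5}\right) = \frac{19}{5} + \frac{2 T}{5}$)
$I{\left(K \right)} = \left(1 + K\right) \left(3 + K\right)$ ($I{\left(K \right)} = \left(K + \left(\frac{19}{5} + \frac{2}{5} \left(-2\right)\right)\right) \left(K + 1\right) = \left(K + \left(\frac{19}{5} - \frac{4}{5}\right)\right) \left(1 + K\right) = \left(K + 3\right) \left(1 + K\right) = \left(3 + K\right) \left(1 + K\right) = \left(1 + K\right) \left(3 + K\right)$)
$I{\left(-4 \right)} \left(-1\right) 135 = \left(3 + \left(-4\right)^{2} + 4 \left(-4\right)\right) \left(-1\right) 135 = \left(3 + 16 - 16\right) \left(-1\right) 135 = 3 \left(-1\right) 135 = \left(-3\right) 135 = -405$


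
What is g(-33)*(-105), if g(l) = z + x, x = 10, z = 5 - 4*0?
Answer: -1575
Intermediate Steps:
z = 5 (z = 5 + 0 = 5)
g(l) = 15 (g(l) = 5 + 10 = 15)
g(-33)*(-105) = 15*(-105) = -1575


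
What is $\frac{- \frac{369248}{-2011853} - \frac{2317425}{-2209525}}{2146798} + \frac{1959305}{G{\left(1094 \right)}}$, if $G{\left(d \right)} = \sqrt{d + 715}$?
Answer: $\frac{219127245029}{381721250709812414} + \frac{1959305 \sqrt{201}}{603} \approx 46066.0$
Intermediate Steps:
$G{\left(d \right)} = \sqrt{715 + d}$
$\frac{- \frac{369248}{-2011853} - \frac{2317425}{-2209525}}{2146798} + \frac{1959305}{G{\left(1094 \right)}} = \frac{- \frac{369248}{-2011853} - \frac{2317425}{-2209525}}{2146798} + \frac{1959305}{\sqrt{715 + 1094}} = \left(\left(-369248\right) \left(- \frac{1}{2011853}\right) - - \frac{92697}{88381}\right) \frac{1}{2146798} + \frac{1959305}{\sqrt{1809}} = \left(\frac{369248}{2011853} + \frac{92697}{88381}\right) \frac{1}{2146798} + \frac{1959305}{3 \sqrt{201}} = \frac{219127245029}{177809579993} \cdot \frac{1}{2146798} + 1959305 \frac{\sqrt{201}}{603} = \frac{219127245029}{381721250709812414} + \frac{1959305 \sqrt{201}}{603}$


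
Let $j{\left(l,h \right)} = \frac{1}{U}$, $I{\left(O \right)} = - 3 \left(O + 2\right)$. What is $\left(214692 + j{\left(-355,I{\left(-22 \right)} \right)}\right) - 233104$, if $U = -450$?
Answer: $- \frac{8285401}{450} \approx -18412.0$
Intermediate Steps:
$I{\left(O \right)} = -6 - 3 O$ ($I{\left(O \right)} = - 3 \left(2 + O\right) = -6 - 3 O$)
$j{\left(l,h \right)} = - \frac{1}{450}$ ($j{\left(l,h \right)} = \frac{1}{-450} = - \frac{1}{450}$)
$\left(214692 + j{\left(-355,I{\left(-22 \right)} \right)}\right) - 233104 = \left(214692 - \frac{1}{450}\right) - 233104 = \frac{96611399}{450} - 233104 = - \frac{8285401}{450}$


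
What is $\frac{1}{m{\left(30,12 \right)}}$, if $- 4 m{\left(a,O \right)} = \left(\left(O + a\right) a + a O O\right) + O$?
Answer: $- \frac{1}{1398} \approx -0.00071531$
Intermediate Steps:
$m{\left(a,O \right)} = - \frac{O}{4} - \frac{a O^{2}}{4} - \frac{a \left(O + a\right)}{4}$ ($m{\left(a,O \right)} = - \frac{\left(\left(O + a\right) a + a O O\right) + O}{4} = - \frac{\left(a \left(O + a\right) + O a O\right) + O}{4} = - \frac{\left(a \left(O + a\right) + a O^{2}\right) + O}{4} = - \frac{\left(a O^{2} + a \left(O + a\right)\right) + O}{4} = - \frac{O + a O^{2} + a \left(O + a\right)}{4} = - \frac{O}{4} - \frac{a O^{2}}{4} - \frac{a \left(O + a\right)}{4}$)
$\frac{1}{m{\left(30,12 \right)}} = \frac{1}{\left(- \frac{1}{4}\right) 12 - \frac{30^{2}}{4} - 3 \cdot 30 - \frac{15 \cdot 12^{2}}{2}} = \frac{1}{-3 - 225 - 90 - \frac{15}{2} \cdot 144} = \frac{1}{-3 - 225 - 90 - 1080} = \frac{1}{-1398} = - \frac{1}{1398}$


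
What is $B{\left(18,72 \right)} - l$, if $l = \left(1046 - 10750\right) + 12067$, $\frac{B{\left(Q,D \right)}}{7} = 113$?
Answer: $-1572$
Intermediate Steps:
$B{\left(Q,D \right)} = 791$ ($B{\left(Q,D \right)} = 7 \cdot 113 = 791$)
$l = 2363$ ($l = -9704 + 12067 = 2363$)
$B{\left(18,72 \right)} - l = 791 - 2363 = -1572$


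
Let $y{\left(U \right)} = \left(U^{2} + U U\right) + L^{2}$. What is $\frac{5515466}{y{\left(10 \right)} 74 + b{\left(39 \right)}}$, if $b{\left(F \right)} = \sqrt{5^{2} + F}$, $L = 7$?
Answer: $\frac{2757733}{9217} \approx 299.2$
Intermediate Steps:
$b{\left(F \right)} = \sqrt{25 + F}$
$y{\left(U \right)} = 49 + 2 U^{2}$ ($y{\left(U \right)} = \left(U^{2} + U U\right) + 7^{2} = \left(U^{2} + U^{2}\right) + 49 = 2 U^{2} + 49 = 49 + 2 U^{2}$)
$\frac{5515466}{y{\left(10 \right)} 74 + b{\left(39 \right)}} = \frac{5515466}{\left(49 + 2 \cdot 10^{2}\right) 74 + \sqrt{25 + 39}} = \frac{5515466}{\left(49 + 2 \cdot 100\right) 74 + \sqrt{64}} = \frac{5515466}{\left(49 + 200\right) 74 + 8} = \frac{5515466}{249 \cdot 74 + 8} = \frac{5515466}{18426 + 8} = \frac{5515466}{18434} = 5515466 \cdot \frac{1}{18434} = \frac{2757733}{9217}$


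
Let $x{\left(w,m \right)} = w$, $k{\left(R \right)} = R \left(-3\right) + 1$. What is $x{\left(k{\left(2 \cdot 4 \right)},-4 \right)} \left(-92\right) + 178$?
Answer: $2294$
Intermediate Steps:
$k{\left(R \right)} = 1 - 3 R$ ($k{\left(R \right)} = - 3 R + 1 = 1 - 3 R$)
$x{\left(k{\left(2 \cdot 4 \right)},-4 \right)} \left(-92\right) + 178 = \left(1 - 3 \cdot 2 \cdot 4\right) \left(-92\right) + 178 = \left(1 - 24\right) \left(-92\right) + 178 = \left(-23\right) \left(-92\right) + 178 = 2116 + 178 = 2294$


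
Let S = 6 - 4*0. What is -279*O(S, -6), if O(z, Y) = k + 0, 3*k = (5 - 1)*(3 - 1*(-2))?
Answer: -1860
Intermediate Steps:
S = 6 (S = 6 + 0 = 6)
k = 20/3 (k = ((5 - 1)*(3 - 1*(-2)))/3 = (4*(3 + 2))/3 = (4*5)/3 = (⅓)*20 = 20/3 ≈ 6.6667)
O(z, Y) = 20/3 (O(z, Y) = 20/3 + 0 = 20/3)
-279*O(S, -6) = -279*20/3 = -1860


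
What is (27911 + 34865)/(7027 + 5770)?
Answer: 62776/12797 ≈ 4.9055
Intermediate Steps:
(27911 + 34865)/(7027 + 5770) = 62776/12797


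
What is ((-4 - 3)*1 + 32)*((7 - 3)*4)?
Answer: 400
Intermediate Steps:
((-4 - 3)*1 + 32)*((7 - 3)*4) = (-7*1 + 32)*(4*4) = (-7 + 32)*16 = 25*16 = 400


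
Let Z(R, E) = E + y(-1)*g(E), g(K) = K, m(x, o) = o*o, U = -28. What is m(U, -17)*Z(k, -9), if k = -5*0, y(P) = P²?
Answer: -5202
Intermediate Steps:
m(x, o) = o²
k = 0
Z(R, E) = 2*E (Z(R, E) = E + (-1)²*E = E + 1*E = E + E = 2*E)
m(U, -17)*Z(k, -9) = (-17)²*(2*(-9)) = 289*(-18) = -5202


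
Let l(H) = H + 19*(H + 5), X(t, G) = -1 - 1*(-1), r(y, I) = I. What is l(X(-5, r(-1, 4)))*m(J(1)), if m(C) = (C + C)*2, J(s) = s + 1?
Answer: 760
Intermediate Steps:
J(s) = 1 + s
m(C) = 4*C (m(C) = (2*C)*2 = 4*C)
X(t, G) = 0 (X(t, G) = -1 + 1 = 0)
l(H) = 95 + 20*H (l(H) = H + 19*(5 + H) = H + (95 + 19*H) = 95 + 20*H)
l(X(-5, r(-1, 4)))*m(J(1)) = (95 + 20*0)*(4*(1 + 1)) = (95 + 0)*(4*2) = 95*8 = 760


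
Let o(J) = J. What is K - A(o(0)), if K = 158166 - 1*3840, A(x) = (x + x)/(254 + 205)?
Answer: 154326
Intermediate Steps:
A(x) = 2*x/459 (A(x) = (2*x)/459 = (2*x)*(1/459) = 2*x/459)
K = 154326 (K = 158166 - 3840 = 154326)
K - A(o(0)) = 154326 - 2*0/459 = 154326 - 1*0 = 154326 + 0 = 154326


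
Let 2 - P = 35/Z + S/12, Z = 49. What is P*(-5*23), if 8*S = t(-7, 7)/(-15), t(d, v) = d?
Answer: -296953/2016 ≈ -147.30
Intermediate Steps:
S = 7/120 (S = (-7/(-15))/8 = (-7*(-1/15))/8 = (1/8)*(7/15) = 7/120 ≈ 0.058333)
P = 12911/10080 (P = 2 - (35/49 + (7/120)/12) = 2 - (35*(1/49) + (7/120)*(1/12)) = 2 - (5/7 + 7/1440) = 2 - 1*7249/10080 = 2 - 7249/10080 = 12911/10080 ≈ 1.2809)
P*(-5*23) = 12911*(-5*23)/10080 = (12911/10080)*(-115) = -296953/2016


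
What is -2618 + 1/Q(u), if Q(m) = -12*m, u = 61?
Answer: -1916377/732 ≈ -2618.0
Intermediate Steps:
-2618 + 1/Q(u) = -2618 + 1/(-12*61) = -2618 + 1/(-732) = -2618 - 1/732 = -1916377/732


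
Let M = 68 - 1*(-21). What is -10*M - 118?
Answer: -1008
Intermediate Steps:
M = 89 (M = 68 + 21 = 89)
-10*M - 118 = -10*89 - 118 = -890 - 118 = -1008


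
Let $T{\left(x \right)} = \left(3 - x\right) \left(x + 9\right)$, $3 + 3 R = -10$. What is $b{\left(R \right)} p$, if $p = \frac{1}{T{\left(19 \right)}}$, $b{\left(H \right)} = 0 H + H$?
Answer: $\frac{13}{1344} \approx 0.0096726$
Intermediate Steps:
$R = - \frac{13}{3}$ ($R = -1 + \frac{1}{3} \left(-10\right) = -1 - \frac{10}{3} = - \frac{13}{3} \approx -4.3333$)
$T{\left(x \right)} = \left(3 - x\right) \left(9 + x\right)$
$b{\left(H \right)} = H$ ($b{\left(H \right)} = 0 + H = H$)
$p = - \frac{1}{448}$ ($p = \frac{1}{27 - 19^{2} - 114} = \frac{1}{27 - 361 - 114} = \frac{1}{-448} = - \frac{1}{448} \approx -0.0022321$)
$b{\left(R \right)} p = \left(- \frac{13}{3}\right) \left(- \frac{1}{448}\right) = \frac{13}{1344}$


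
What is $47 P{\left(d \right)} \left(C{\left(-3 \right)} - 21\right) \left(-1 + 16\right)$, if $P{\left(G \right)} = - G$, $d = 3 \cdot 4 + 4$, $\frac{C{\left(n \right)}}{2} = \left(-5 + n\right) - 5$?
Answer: $530160$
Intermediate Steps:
$C{\left(n \right)} = -20 + 2 n$ ($C{\left(n \right)} = 2 \left(\left(-5 + n\right) - 5\right) = 2 \left(-10 + n\right) = -20 + 2 n$)
$d = 16$ ($d = 12 + 4 = 16$)
$47 P{\left(d \right)} \left(C{\left(-3 \right)} - 21\right) \left(-1 + 16\right) = 47 \left(\left(-1\right) 16\right) \left(\left(-20 + 2 \left(-3\right)\right) - 21\right) \left(-1 + 16\right) = 47 \left(-16\right) \left(\left(-20 - 6\right) - 21\right) 15 = - 752 \left(-26 - 21\right) 15 = - 752 \left(\left(-47\right) 15\right) = \left(-752\right) \left(-705\right) = 530160$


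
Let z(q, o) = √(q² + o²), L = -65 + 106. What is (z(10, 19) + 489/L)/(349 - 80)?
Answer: 489/11029 + √461/269 ≈ 0.12416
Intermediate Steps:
L = 41
z(q, o) = √(o² + q²)
(z(10, 19) + 489/L)/(349 - 80) = (√(19² + 10²) + 489/41)/(349 - 80) = (√(361 + 100) + 489*(1/41))/269 = (√461 + 489/41)*(1/269) = (489/41 + √461)*(1/269) = 489/11029 + √461/269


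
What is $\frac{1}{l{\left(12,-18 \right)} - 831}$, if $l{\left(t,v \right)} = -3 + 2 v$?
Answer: $- \frac{1}{870} \approx -0.0011494$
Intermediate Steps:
$\frac{1}{l{\left(12,-18 \right)} - 831} = \frac{1}{\left(-3 + 2 \left(-18\right)\right) - 831} = \frac{1}{\left(-3 - 36\right) - 831} = \frac{1}{-39 - 831} = \frac{1}{-870} = - \frac{1}{870}$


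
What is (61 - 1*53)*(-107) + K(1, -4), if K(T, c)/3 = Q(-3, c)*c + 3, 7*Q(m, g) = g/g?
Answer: -5941/7 ≈ -848.71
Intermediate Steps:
Q(m, g) = ⅐ (Q(m, g) = (g/g)/7 = (⅐)*1 = ⅐)
K(T, c) = 9 + 3*c/7 (K(T, c) = 3*(c/7 + 3) = 3*(3 + c/7) = 9 + 3*c/7)
(61 - 1*53)*(-107) + K(1, -4) = (61 - 1*53)*(-107) + (9 + (3/7)*(-4)) = (61 - 53)*(-107) + (9 - 12/7) = 8*(-107) + 51/7 = -856 + 51/7 = -5941/7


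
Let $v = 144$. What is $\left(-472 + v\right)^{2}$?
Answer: $107584$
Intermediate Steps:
$\left(-472 + v\right)^{2} = \left(-472 + 144\right)^{2} = \left(-328\right)^{2} = 107584$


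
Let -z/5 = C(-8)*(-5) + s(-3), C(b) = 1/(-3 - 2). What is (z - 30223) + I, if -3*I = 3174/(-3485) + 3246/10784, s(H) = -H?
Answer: -568296022809/18791120 ≈ -30243.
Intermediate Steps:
C(b) = -⅕ (C(b) = 1/(-5) = -⅕)
I = 3819351/18791120 (I = -(3174/(-3485) + 3246/10784)/3 = -(3174*(-1/3485) + 3246*(1/10784))/3 = -(-3174/3485 + 1623/5392)/3 = -⅓*(-11458053/18791120) = 3819351/18791120 ≈ 0.20325)
z = -20 (z = -5*(-⅕*(-5) - 1*(-3)) = -5*(1 + 3) = -5*4 = -20)
(z - 30223) + I = (-20 - 30223) + 3819351/18791120 = -30243 + 3819351/18791120 = -568296022809/18791120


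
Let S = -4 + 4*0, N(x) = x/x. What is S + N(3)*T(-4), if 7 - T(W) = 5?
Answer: -2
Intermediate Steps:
N(x) = 1
T(W) = 2 (T(W) = 7 - 1*5 = 7 - 5 = 2)
S = -4 (S = -4 + 0 = -4)
S + N(3)*T(-4) = -4 + 1*2 = -4 + 2 = -2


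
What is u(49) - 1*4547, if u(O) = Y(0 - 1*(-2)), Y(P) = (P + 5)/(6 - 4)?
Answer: -9087/2 ≈ -4543.5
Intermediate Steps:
Y(P) = 5/2 + P/2 (Y(P) = (5 + P)/2 = (5 + P)*(½) = 5/2 + P/2)
u(O) = 7/2 (u(O) = 5/2 + (0 - 1*(-2))/2 = 5/2 + (0 + 2)/2 = 5/2 + (½)*2 = 5/2 + 1 = 7/2)
u(49) - 1*4547 = 7/2 - 1*4547 = 7/2 - 4547 = -9087/2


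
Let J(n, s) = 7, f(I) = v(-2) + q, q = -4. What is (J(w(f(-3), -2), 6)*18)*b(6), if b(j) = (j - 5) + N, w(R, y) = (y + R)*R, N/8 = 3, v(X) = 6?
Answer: 3150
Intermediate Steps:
f(I) = 2 (f(I) = 6 - 4 = 2)
N = 24 (N = 8*3 = 24)
w(R, y) = R*(R + y) (w(R, y) = (R + y)*R = R*(R + y))
b(j) = 19 + j (b(j) = (j - 5) + 24 = (-5 + j) + 24 = 19 + j)
(J(w(f(-3), -2), 6)*18)*b(6) = (7*18)*(19 + 6) = 126*25 = 3150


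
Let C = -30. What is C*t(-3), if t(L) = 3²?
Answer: -270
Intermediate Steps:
t(L) = 9
C*t(-3) = -30*9 = -270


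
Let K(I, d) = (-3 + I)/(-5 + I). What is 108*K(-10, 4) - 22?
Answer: 358/5 ≈ 71.600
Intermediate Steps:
K(I, d) = (-3 + I)/(-5 + I)
108*K(-10, 4) - 22 = 108*((-3 - 10)/(-5 - 10)) - 22 = 108*(-13/(-15)) - 22 = 108*(-1/15*(-13)) - 22 = 108*(13/15) - 22 = 468/5 - 22 = 358/5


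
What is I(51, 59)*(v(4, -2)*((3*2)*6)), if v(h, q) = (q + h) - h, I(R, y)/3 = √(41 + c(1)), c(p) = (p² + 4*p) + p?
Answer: -216*√47 ≈ -1480.8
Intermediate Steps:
c(p) = p² + 5*p
I(R, y) = 3*√47 (I(R, y) = 3*√(41 + 1*(5 + 1)) = 3*√(41 + 1*6) = 3*√(41 + 6) = 3*√47)
v(h, q) = q (v(h, q) = (h + q) - h = q)
I(51, 59)*(v(4, -2)*((3*2)*6)) = (3*√47)*(-2*3*2*6) = (3*√47)*(-12*6) = (3*√47)*(-2*36) = (3*√47)*(-72) = -216*√47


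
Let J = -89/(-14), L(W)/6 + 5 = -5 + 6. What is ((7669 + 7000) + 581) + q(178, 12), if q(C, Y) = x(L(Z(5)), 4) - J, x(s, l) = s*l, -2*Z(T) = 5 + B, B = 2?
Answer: 212067/14 ≈ 15148.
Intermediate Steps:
Z(T) = -7/2 (Z(T) = -(5 + 2)/2 = -½*7 = -7/2)
L(W) = -24 (L(W) = -30 + 6*(-5 + 6) = -30 + 6*1 = -30 + 6 = -24)
J = 89/14 (J = -89*(-1/14) = 89/14 ≈ 6.3571)
x(s, l) = l*s
q(C, Y) = -1433/14 (q(C, Y) = 4*(-24) - 1*89/14 = -96 - 89/14 = -1433/14)
((7669 + 7000) + 581) + q(178, 12) = ((7669 + 7000) + 581) - 1433/14 = (14669 + 581) - 1433/14 = 15250 - 1433/14 = 212067/14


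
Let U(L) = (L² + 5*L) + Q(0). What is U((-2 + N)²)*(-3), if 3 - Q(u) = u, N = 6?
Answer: -1017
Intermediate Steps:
Q(u) = 3 - u
U(L) = 3 + L² + 5*L (U(L) = (L² + 5*L) + (3 - 1*0) = (L² + 5*L) + (3 + 0) = (L² + 5*L) + 3 = 3 + L² + 5*L)
U((-2 + N)²)*(-3) = (3 + ((-2 + 6)²)² + 5*(-2 + 6)²)*(-3) = (3 + (4²)² + 5*4²)*(-3) = (3 + 16² + 5*16)*(-3) = (3 + 256 + 80)*(-3) = 339*(-3) = -1017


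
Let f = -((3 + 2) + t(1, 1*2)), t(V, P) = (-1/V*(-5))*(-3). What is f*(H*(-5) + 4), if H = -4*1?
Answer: 240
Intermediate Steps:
H = -4
t(V, P) = -15/V (t(V, P) = (5/V)*(-3) = -15/V)
f = 10 (f = -((3 + 2) - 15/1) = -(5 - 15*1) = -(5 - 15) = -1*(-10) = 10)
f*(H*(-5) + 4) = 10*(-4*(-5) + 4) = 10*(20 + 4) = 10*24 = 240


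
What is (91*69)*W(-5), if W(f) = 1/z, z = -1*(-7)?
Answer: 897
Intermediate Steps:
z = 7
W(f) = ⅐ (W(f) = 1/7 = ⅐)
(91*69)*W(-5) = (91*69)*(⅐) = 6279*(⅐) = 897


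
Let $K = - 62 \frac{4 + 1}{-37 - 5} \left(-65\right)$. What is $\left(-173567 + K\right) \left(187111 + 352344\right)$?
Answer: $- \frac{281671187830}{3} \approx -9.389 \cdot 10^{10}$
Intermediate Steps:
$K = - \frac{10075}{21}$ ($K = - 62 \frac{5}{-42} \left(-65\right) = - 62 \cdot 5 \left(- \frac{1}{42}\right) \left(-65\right) = \left(-62\right) \left(- \frac{5}{42}\right) \left(-65\right) = \frac{155}{21} \left(-65\right) = - \frac{10075}{21} \approx -479.76$)
$\left(-173567 + K\right) \left(187111 + 352344\right) = \left(-173567 - \frac{10075}{21}\right) \left(187111 + 352344\right) = \left(- \frac{3654982}{21}\right) 539455 = - \frac{281671187830}{3}$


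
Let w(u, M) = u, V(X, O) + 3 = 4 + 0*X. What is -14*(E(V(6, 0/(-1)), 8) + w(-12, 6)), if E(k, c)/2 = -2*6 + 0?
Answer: 504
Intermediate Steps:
V(X, O) = 1 (V(X, O) = -3 + (4 + 0*X) = -3 + (4 + 0) = -3 + 4 = 1)
E(k, c) = -24 (E(k, c) = 2*(-2*6 + 0) = 2*(-12 + 0) = 2*(-12) = -24)
-14*(E(V(6, 0/(-1)), 8) + w(-12, 6)) = -14*(-24 - 12) = -14*(-36) = 504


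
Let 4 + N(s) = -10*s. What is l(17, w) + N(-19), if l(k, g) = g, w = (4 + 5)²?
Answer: 267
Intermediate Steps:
N(s) = -4 - 10*s
w = 81 (w = 9² = 81)
l(17, w) + N(-19) = 81 + (-4 - 10*(-19)) = 81 + (-4 + 190) = 81 + 186 = 267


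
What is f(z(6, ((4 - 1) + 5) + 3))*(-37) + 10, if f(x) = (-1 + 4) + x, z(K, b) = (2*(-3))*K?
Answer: 1231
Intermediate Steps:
z(K, b) = -6*K
f(x) = 3 + x
f(z(6, ((4 - 1) + 5) + 3))*(-37) + 10 = (3 - 6*6)*(-37) + 10 = (3 - 36)*(-37) + 10 = -33*(-37) + 10 = 1221 + 10 = 1231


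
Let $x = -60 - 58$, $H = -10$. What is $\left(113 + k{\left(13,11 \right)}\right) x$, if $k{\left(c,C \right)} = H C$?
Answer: $-354$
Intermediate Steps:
$k{\left(c,C \right)} = - 10 C$
$x = -118$
$\left(113 + k{\left(13,11 \right)}\right) x = \left(113 - 110\right) \left(-118\right) = 3 \left(-118\right) = -354$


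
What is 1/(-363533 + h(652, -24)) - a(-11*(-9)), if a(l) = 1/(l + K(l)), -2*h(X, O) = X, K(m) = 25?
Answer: -363983/45118516 ≈ -0.0080673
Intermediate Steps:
h(X, O) = -X/2
a(l) = 1/(25 + l) (a(l) = 1/(l + 25) = 1/(25 + l))
1/(-363533 + h(652, -24)) - a(-11*(-9)) = 1/(-363533 - ½*652) - 1/(25 - 11*(-9)) = 1/(-363533 - 326) - 1/(25 + 99) = 1/(-363859) - 1/124 = -1/363859 - 1*1/124 = -1/363859 - 1/124 = -363983/45118516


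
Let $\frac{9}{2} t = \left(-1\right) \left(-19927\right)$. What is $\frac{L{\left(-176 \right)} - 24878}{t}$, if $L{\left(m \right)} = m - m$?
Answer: $- \frac{111951}{19927} \approx -5.6181$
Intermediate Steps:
$L{\left(m \right)} = 0$
$t = \frac{39854}{9}$ ($t = \frac{2 \left(\left(-1\right) \left(-19927\right)\right)}{9} = \frac{2}{9} \cdot 19927 = \frac{39854}{9} \approx 4428.2$)
$\frac{L{\left(-176 \right)} - 24878}{t} = \frac{0 - 24878}{\frac{39854}{9}} = \left(-24878\right) \frac{9}{39854} = - \frac{111951}{19927}$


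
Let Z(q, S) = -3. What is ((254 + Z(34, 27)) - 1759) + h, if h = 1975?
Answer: 467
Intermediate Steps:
((254 + Z(34, 27)) - 1759) + h = ((254 - 3) - 1759) + 1975 = (251 - 1759) + 1975 = -1508 + 1975 = 467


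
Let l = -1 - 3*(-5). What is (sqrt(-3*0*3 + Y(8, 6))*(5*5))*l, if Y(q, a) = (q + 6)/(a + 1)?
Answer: 350*sqrt(2) ≈ 494.97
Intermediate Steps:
Y(q, a) = (6 + q)/(1 + a)
l = 14 (l = -1 + 15 = 14)
(sqrt(-3*0*3 + Y(8, 6))*(5*5))*l = (sqrt(-3*0*3 + (6 + 8)/(1 + 6))*(5*5))*14 = (sqrt(0*3 + 14/7)*25)*14 = (sqrt(0 + (1/7)*14)*25)*14 = (sqrt(0 + 2)*25)*14 = (sqrt(2)*25)*14 = (25*sqrt(2))*14 = 350*sqrt(2)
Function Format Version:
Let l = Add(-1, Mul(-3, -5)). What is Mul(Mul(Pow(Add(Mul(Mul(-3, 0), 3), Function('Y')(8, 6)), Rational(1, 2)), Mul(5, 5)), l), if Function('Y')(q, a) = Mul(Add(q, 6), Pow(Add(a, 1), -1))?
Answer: Mul(350, Pow(2, Rational(1, 2))) ≈ 494.97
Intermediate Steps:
Function('Y')(q, a) = Mul(Pow(Add(1, a), -1), Add(6, q)) (Function('Y')(q, a) = Mul(Add(6, q), Pow(Add(1, a), -1)) = Mul(Pow(Add(1, a), -1), Add(6, q)))
l = 14 (l = Add(-1, 15) = 14)
Mul(Mul(Pow(Add(Mul(Mul(-3, 0), 3), Function('Y')(8, 6)), Rational(1, 2)), Mul(5, 5)), l) = Mul(Mul(Pow(Add(Mul(Mul(-3, 0), 3), Mul(Pow(Add(1, 6), -1), Add(6, 8))), Rational(1, 2)), Mul(5, 5)), 14) = Mul(Mul(Pow(Add(Mul(0, 3), Mul(Pow(7, -1), 14)), Rational(1, 2)), 25), 14) = Mul(Mul(Pow(Add(0, Mul(Rational(1, 7), 14)), Rational(1, 2)), 25), 14) = Mul(Mul(Pow(Add(0, 2), Rational(1, 2)), 25), 14) = Mul(Mul(Pow(2, Rational(1, 2)), 25), 14) = Mul(Mul(25, Pow(2, Rational(1, 2))), 14) = Mul(350, Pow(2, Rational(1, 2)))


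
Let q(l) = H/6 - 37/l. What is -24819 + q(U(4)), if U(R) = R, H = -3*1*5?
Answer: -99323/4 ≈ -24831.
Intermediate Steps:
H = -15 (H = -3*5 = -15)
q(l) = -5/2 - 37/l (q(l) = -15/6 - 37/l = -15*1/6 - 37/l = -5/2 - 37/l)
-24819 + q(U(4)) = -24819 + (-5/2 - 37/4) = -24819 - 47/4 = -99323/4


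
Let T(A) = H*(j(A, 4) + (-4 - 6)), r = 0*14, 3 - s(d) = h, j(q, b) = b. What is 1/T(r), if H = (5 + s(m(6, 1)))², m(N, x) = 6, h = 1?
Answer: -1/294 ≈ -0.0034014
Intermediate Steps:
s(d) = 2 (s(d) = 3 - 1*1 = 3 - 1 = 2)
r = 0
H = 49 (H = (5 + 2)² = 7² = 49)
T(A) = -294 (T(A) = 49*(4 + (-4 - 6)) = 49*(4 - 10) = 49*(-6) = -294)
1/T(r) = 1/(-294) = -1/294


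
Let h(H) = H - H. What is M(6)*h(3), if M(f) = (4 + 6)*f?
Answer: 0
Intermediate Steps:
h(H) = 0
M(f) = 10*f
M(6)*h(3) = (10*6)*0 = 60*0 = 0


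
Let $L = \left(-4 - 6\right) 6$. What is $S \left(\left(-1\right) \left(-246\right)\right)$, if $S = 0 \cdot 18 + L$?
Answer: $-14760$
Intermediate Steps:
$L = -60$ ($L = \left(-10\right) 6 = -60$)
$S = -60$ ($S = 0 \cdot 18 - 60 = 0 - 60 = -60$)
$S \left(\left(-1\right) \left(-246\right)\right) = - 60 \left(\left(-1\right) \left(-246\right)\right) = \left(-60\right) 246 = -14760$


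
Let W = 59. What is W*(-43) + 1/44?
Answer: -111627/44 ≈ -2537.0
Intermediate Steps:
W*(-43) + 1/44 = 59*(-43) + 1/44 = -2537 + 1/44 = -111627/44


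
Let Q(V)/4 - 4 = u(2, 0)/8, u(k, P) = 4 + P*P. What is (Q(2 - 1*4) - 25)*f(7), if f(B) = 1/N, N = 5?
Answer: -7/5 ≈ -1.4000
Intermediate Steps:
u(k, P) = 4 + P**2
f(B) = 1/5
Q(V) = 18 (Q(V) = 16 + 4*((4 + 0**2)/8) = 16 + 4*((4 + 0)*(1/8)) = 16 + 4*(4*(1/8)) = 16 + 4*(1/2) = 16 + 2 = 18)
(Q(2 - 1*4) - 25)*f(7) = (18 - 25)*(1/5) = -7*1/5 = -7/5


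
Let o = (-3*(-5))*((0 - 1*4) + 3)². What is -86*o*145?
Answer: -187050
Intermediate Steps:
o = 15 (o = 15*((0 - 4) + 3)² = 15*(-4 + 3)² = 15*(-1)² = 15*1 = 15)
-86*o*145 = -86*15*145 = -1290*145 = -187050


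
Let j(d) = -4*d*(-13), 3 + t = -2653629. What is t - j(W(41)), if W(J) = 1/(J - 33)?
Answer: -5307277/2 ≈ -2.6536e+6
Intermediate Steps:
t = -2653632 (t = -3 - 2653629 = -2653632)
W(J) = 1/(-33 + J)
j(d) = 52*d
t - j(W(41)) = -2653632 - 52/(-33 + 41) = -2653632 - 52/8 = -2653632 - 1*13/2 = -2653632 - 13/2 = -5307277/2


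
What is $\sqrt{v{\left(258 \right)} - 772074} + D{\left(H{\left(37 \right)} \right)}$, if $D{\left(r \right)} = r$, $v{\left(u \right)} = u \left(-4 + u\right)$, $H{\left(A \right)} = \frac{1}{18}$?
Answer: $\frac{1}{18} + i \sqrt{706542} \approx 0.055556 + 840.56 i$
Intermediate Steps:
$H{\left(A \right)} = \frac{1}{18}$
$\sqrt{v{\left(258 \right)} - 772074} + D{\left(H{\left(37 \right)} \right)} = \sqrt{258 \left(-4 + 258\right) - 772074} + \frac{1}{18} = \sqrt{258 \cdot 254 - 772074} + \frac{1}{18} = \sqrt{65532 - 772074} + \frac{1}{18} = \sqrt{-706542} + \frac{1}{18} = i \sqrt{706542} + \frac{1}{18} = \frac{1}{18} + i \sqrt{706542}$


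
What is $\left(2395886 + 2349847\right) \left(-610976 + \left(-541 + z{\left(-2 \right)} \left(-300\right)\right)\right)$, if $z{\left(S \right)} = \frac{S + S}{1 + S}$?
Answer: $-2907791286561$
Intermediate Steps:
$z{\left(S \right)} = \frac{2 S}{1 + S}$
$\left(2395886 + 2349847\right) \left(-610976 + \left(-541 + z{\left(-2 \right)} \left(-300\right)\right)\right) = \left(2395886 + 2349847\right) \left(-610976 + \left(-541 + 2 \left(-2\right) \frac{1}{1 - 2} \left(-300\right)\right)\right) = 4745733 \left(-610976 + \left(-541 + 2 \left(-2\right) \frac{1}{-1} \left(-300\right)\right)\right) = 4745733 \left(-610976 + \left(-541 + 2 \left(-2\right) \left(-1\right) \left(-300\right)\right)\right) = 4745733 \left(-610976 + \left(-541 + 4 \left(-300\right)\right)\right) = 4745733 \left(-610976 - 1741\right) = 4745733 \left(-612717\right) = -2907791286561$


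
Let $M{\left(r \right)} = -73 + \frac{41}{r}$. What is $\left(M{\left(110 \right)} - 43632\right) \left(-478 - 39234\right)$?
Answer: $\frac{95457898704}{55} \approx 1.7356 \cdot 10^{9}$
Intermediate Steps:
$\left(M{\left(110 \right)} - 43632\right) \left(-478 - 39234\right) = \left(\left(-73 + \frac{41}{110}\right) - 43632\right) \left(-478 - 39234\right) = \left(\left(-73 + 41 \cdot \frac{1}{110}\right) - 43632\right) \left(-39712\right) = \left(\left(-73 + \frac{41}{110}\right) - 43632\right) \left(-39712\right) = \left(- \frac{7989}{110} - 43632\right) \left(-39712\right) = \left(- \frac{4807509}{110}\right) \left(-39712\right) = \frac{95457898704}{55}$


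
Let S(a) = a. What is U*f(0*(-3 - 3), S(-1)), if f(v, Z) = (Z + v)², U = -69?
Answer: -69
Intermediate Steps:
U*f(0*(-3 - 3), S(-1)) = -69*(-1 + 0*(-3 - 3))² = -69*(-1 + 0*(-6))² = -69*(-1 + 0)² = -69*(-1)² = -69*1 = -69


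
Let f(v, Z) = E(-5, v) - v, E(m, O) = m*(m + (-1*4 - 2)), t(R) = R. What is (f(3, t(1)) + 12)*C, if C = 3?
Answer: 192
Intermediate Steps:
E(m, O) = m*(-6 + m) (E(m, O) = m*(m + (-4 - 2)) = m*(m - 6) = m*(-6 + m))
f(v, Z) = 55 - v (f(v, Z) = -5*(-6 - 5) - v = -5*(-11) - v = 55 - v)
(f(3, t(1)) + 12)*C = ((55 - 1*3) + 12)*3 = ((55 - 3) + 12)*3 = (52 + 12)*3 = 64*3 = 192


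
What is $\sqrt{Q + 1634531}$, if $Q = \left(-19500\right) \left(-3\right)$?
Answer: $\sqrt{1693031} \approx 1301.2$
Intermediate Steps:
$Q = 58500$
$\sqrt{Q + 1634531} = \sqrt{58500 + 1634531} = \sqrt{1693031}$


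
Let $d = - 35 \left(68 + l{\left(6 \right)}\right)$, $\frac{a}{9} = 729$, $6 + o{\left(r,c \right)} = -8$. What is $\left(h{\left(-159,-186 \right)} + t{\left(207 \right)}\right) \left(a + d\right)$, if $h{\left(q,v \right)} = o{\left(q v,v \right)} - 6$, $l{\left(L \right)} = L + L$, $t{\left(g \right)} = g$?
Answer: $703307$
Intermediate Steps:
$o{\left(r,c \right)} = -14$ ($o{\left(r,c \right)} = -6 - 8 = -14$)
$a = 6561$ ($a = 9 \cdot 729 = 6561$)
$l{\left(L \right)} = 2 L$
$d = -2800$ ($d = - 35 \left(68 + 2 \cdot 6\right) = - 35 \left(68 + 12\right) = \left(-35\right) 80 = -2800$)
$h{\left(q,v \right)} = -20$ ($h{\left(q,v \right)} = -14 - 6 = -20$)
$\left(h{\left(-159,-186 \right)} + t{\left(207 \right)}\right) \left(a + d\right) = \left(-20 + 207\right) \left(6561 - 2800\right) = 187 \cdot 3761 = 703307$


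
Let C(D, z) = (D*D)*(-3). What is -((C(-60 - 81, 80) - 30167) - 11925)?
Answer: 101735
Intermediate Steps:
C(D, z) = -3*D² (C(D, z) = D²*(-3) = -3*D²)
-((C(-60 - 81, 80) - 30167) - 11925) = -((-3*(-60 - 81)² - 30167) - 11925) = -((-3*(-141)² - 30167) - 11925) = -((-3*19881 - 30167) - 11925) = -((-59643 - 30167) - 11925) = -(-89810 - 11925) = -1*(-101735) = 101735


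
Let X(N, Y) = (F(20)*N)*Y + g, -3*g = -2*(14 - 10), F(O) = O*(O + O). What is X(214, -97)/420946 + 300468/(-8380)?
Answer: -99615904643/1322822805 ≈ -75.306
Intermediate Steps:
F(O) = 2*O² (F(O) = O*(2*O) = 2*O²)
g = 8/3 (g = -(-2)*(14 - 10)/3 = -(-2)*4/3 = -⅓*(-8) = 8/3 ≈ 2.6667)
X(N, Y) = 8/3 + 800*N*Y (X(N, Y) = ((2*20²)*N)*Y + 8/3 = ((2*400)*N)*Y + 8/3 = (800*N)*Y + 8/3 = 800*N*Y + 8/3 = 8/3 + 800*N*Y)
X(214, -97)/420946 + 300468/(-8380) = (8/3 + 800*214*(-97))/420946 + 300468/(-8380) = (8/3 - 16606400)*(1/420946) + 300468*(-1/8380) = -49819192/3*1/420946 - 75117/2095 = -24909596/631419 - 75117/2095 = -99615904643/1322822805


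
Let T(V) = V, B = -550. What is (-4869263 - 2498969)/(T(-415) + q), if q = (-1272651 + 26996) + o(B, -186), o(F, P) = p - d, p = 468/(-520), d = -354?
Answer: 73682320/12457169 ≈ 5.9149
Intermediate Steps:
p = -9/10 (p = 468*(-1/520) = -9/10 ≈ -0.90000)
o(F, P) = 3531/10 (o(F, P) = -9/10 - 1*(-354) = -9/10 + 354 = 3531/10)
q = -12453019/10 (q = (-1272651 + 26996) + 3531/10 = -1245655 + 3531/10 = -12453019/10 ≈ -1.2453e+6)
(-4869263 - 2498969)/(T(-415) + q) = (-4869263 - 2498969)/(-415 - 12453019/10) = -7368232/(-12457169/10) = -7368232*(-10/12457169) = 73682320/12457169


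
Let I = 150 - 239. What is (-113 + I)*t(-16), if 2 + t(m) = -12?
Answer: 2828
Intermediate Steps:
I = -89
t(m) = -14 (t(m) = -2 - 12 = -14)
(-113 + I)*t(-16) = (-113 - 89)*(-14) = -202*(-14) = 2828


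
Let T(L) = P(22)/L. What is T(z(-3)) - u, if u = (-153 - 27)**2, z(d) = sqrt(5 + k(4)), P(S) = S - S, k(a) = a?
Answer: -32400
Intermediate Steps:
P(S) = 0
z(d) = 3 (z(d) = sqrt(5 + 4) = sqrt(9) = 3)
u = 32400 (u = (-180)**2 = 32400)
T(L) = 0 (T(L) = 0/L = 0)
T(z(-3)) - u = 0 - 1*32400 = 0 - 32400 = -32400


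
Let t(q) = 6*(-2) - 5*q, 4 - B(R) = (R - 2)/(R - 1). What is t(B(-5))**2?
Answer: 24649/36 ≈ 684.69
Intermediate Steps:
B(R) = 4 - (-2 + R)/(-1 + R) (B(R) = 4 - (R - 2)/(R - 1) = 4 - (-2 + R)/(-1 + R))
t(q) = -12 - 5*q
t(B(-5))**2 = (-12 - 5*(-2 + 3*(-5))/(-1 - 5))**2 = (-12 - 5*(-2 - 15)/(-6))**2 = (-12 - (-5)*(-17)/6)**2 = (-12 - 5*17/6)**2 = (-12 - 85/6)**2 = (-157/6)**2 = 24649/36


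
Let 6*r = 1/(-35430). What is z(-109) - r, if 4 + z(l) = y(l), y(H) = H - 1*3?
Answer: -24659279/212580 ≈ -116.00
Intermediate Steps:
y(H) = -3 + H (y(H) = H - 3 = -3 + H)
r = -1/212580 (r = (⅙)/(-35430) = (⅙)*(-1/35430) = -1/212580 ≈ -4.7041e-6)
z(l) = -7 + l (z(l) = -4 + (-3 + l) = -7 + l)
z(-109) - r = (-7 - 109) - 1*(-1/212580) = -116 + 1/212580 = -24659279/212580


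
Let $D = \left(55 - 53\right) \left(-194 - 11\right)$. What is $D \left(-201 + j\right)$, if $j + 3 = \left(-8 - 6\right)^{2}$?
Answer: $3280$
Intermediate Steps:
$j = 193$ ($j = -3 + \left(-8 - 6\right)^{2} = -3 + \left(-14\right)^{2} = -3 + 196 = 193$)
$D = -410$ ($D = 2 \left(-205\right) = -410$)
$D \left(-201 + j\right) = - 410 \left(-201 + 193\right) = \left(-410\right) \left(-8\right) = 3280$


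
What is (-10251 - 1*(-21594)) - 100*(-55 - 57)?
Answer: 22543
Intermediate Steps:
(-10251 - 1*(-21594)) - 100*(-55 - 57) = (-10251 + 21594) - 100*(-112) = 11343 + 11200 = 22543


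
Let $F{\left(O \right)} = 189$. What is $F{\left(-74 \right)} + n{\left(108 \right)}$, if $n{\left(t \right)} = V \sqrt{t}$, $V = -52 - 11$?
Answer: $189 - 378 \sqrt{3} \approx -465.72$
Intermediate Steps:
$V = -63$ ($V = -52 - 11 = -63$)
$n{\left(t \right)} = - 63 \sqrt{t}$
$F{\left(-74 \right)} + n{\left(108 \right)} = 189 - 63 \sqrt{108} = 189 - 63 \cdot 6 \sqrt{3} = 189 - 378 \sqrt{3}$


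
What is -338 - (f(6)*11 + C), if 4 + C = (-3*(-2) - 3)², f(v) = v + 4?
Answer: -453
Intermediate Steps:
f(v) = 4 + v
C = 5 (C = -4 + (-3*(-2) - 3)² = -4 + (6 - 3)² = -4 + 3² = -4 + 9 = 5)
-338 - (f(6)*11 + C) = -338 - ((4 + 6)*11 + 5) = -338 - (10*11 + 5) = -338 - (110 + 5) = -338 - 1*115 = -338 - 115 = -453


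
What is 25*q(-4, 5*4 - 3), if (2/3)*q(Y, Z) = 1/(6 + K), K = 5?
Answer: 75/22 ≈ 3.4091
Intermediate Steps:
q(Y, Z) = 3/22 (q(Y, Z) = 3/(2*(6 + 5)) = (3/2)/11 = (3/2)*(1/11) = 3/22)
25*q(-4, 5*4 - 3) = 25*(3/22) = 75/22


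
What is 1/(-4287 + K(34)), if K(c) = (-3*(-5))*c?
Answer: -1/3777 ≈ -0.00026476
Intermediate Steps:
K(c) = 15*c
1/(-4287 + K(34)) = 1/(-4287 + 15*34) = 1/(-4287 + 510) = 1/(-3777) = -1/3777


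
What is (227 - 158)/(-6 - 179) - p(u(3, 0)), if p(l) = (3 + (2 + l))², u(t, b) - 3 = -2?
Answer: -6729/185 ≈ -36.373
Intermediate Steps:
u(t, b) = 1 (u(t, b) = 3 - 2 = 1)
p(l) = (5 + l)²
(227 - 158)/(-6 - 179) - p(u(3, 0)) = (227 - 158)/(-6 - 179) - (5 + 1)² = 69/(-185) - 1*6² = 69*(-1/185) - 1*36 = -69/185 - 36 = -6729/185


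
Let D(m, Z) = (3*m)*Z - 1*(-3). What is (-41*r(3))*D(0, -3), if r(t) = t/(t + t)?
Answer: -123/2 ≈ -61.500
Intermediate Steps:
r(t) = ½ (r(t) = t/((2*t)) = (1/(2*t))*t = ½)
D(m, Z) = 3 + 3*Z*m (D(m, Z) = 3*Z*m + 3 = 3 + 3*Z*m)
(-41*r(3))*D(0, -3) = (-41*½)*(3 + 3*(-3)*0) = -41*(3 + 0)/2 = -41/2*3 = -123/2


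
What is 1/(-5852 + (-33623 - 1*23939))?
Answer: -1/63414 ≈ -1.5769e-5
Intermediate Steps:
1/(-5852 + (-33623 - 1*23939)) = 1/(-5852 + (-33623 - 23939)) = 1/(-5852 - 57562) = 1/(-63414) = -1/63414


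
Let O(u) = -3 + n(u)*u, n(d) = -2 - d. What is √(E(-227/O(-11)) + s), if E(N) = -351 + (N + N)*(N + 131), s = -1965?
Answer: 7*I*√365842/102 ≈ 41.509*I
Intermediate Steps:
O(u) = -3 + u*(-2 - u) (O(u) = -3 + (-2 - u)*u = -3 + u*(-2 - u))
E(N) = -351 + 2*N*(131 + N) (E(N) = -351 + (2*N)*(131 + N) = -351 + 2*N*(131 + N))
√(E(-227/O(-11)) + s) = √((-351 + 2*(-227/(-3 - 1*(-11)*(2 - 11)))² + 262*(-227/(-3 - 1*(-11)*(2 - 11)))) - 1965) = √((-351 + 2*(-227/(-3 - 1*(-11)*(-9)))² + 262*(-227/(-3 - 1*(-11)*(-9)))) - 1965) = √((-351 + 2*(-227/(-3 - 99))² + 262*(-227/(-3 - 99))) - 1965) = √((-351 + 2*(-227/(-102))² + 262*(-227/(-102))) - 1965) = √((-351 + 2*(-227*(-1/102))² + 262*(-227*(-1/102))) - 1965) = √((-351 + 2*(227/102)² + 262*(227/102)) - 1965) = √((-351 + 2*(51529/10404) + 29737/51) - 1965) = √((-351 + 51529/5202 + 29737/51) - 1965) = √(1258801/5202 - 1965) = √(-8963129/5202) = 7*I*√365842/102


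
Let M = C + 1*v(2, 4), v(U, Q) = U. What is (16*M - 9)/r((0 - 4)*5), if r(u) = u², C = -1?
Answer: 7/400 ≈ 0.017500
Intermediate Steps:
M = 1 (M = -1 + 1*2 = -1 + 2 = 1)
(16*M - 9)/r((0 - 4)*5) = (16*1 - 9)/(((0 - 4)*5)²) = (16 - 9)/((-4*5)²) = 7/((-20)²) = 7/400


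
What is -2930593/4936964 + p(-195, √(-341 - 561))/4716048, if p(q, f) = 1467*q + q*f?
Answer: -1269425821927/1940246599856 - 65*I*√902/1572016 ≈ -0.65426 - 0.0012418*I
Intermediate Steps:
p(q, f) = 1467*q + f*q
-2930593/4936964 + p(-195, √(-341 - 561))/4716048 = -2930593/4936964 - 195*(1467 + √(-341 - 561))/4716048 = -2930593*1/4936964 - 195*(1467 + √(-902))*(1/4716048) = -2930593/4936964 - 195*(1467 + I*√902)*(1/4716048) = -2930593/4936964 + (-286065 - 195*I*√902)*(1/4716048) = -2930593/4936964 + (-95355/1572016 - 65*I*√902/1572016) = -1269425821927/1940246599856 - 65*I*√902/1572016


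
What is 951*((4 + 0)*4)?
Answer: 15216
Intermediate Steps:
951*((4 + 0)*4) = 951*(4*4) = 951*16 = 15216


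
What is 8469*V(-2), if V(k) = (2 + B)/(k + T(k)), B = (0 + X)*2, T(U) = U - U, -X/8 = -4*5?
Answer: -1363509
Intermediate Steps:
X = 160 (X = -(-32)*5 = -8*(-20) = 160)
T(U) = 0
B = 320 (B = (0 + 160)*2 = 160*2 = 320)
V(k) = 322/k (V(k) = (2 + 320)/(k + 0) = 322/k)
8469*V(-2) = 8469*(322/(-2)) = 8469*(322*(-½)) = 8469*(-161) = -1363509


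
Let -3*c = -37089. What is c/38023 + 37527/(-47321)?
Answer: -841859598/1799286383 ≈ -0.46789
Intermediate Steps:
c = 12363 (c = -1/3*(-37089) = 12363)
c/38023 + 37527/(-47321) = 12363/38023 + 37527/(-47321) = 12363*(1/38023) + 37527*(-1/47321) = 12363/38023 - 37527/47321 = -841859598/1799286383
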